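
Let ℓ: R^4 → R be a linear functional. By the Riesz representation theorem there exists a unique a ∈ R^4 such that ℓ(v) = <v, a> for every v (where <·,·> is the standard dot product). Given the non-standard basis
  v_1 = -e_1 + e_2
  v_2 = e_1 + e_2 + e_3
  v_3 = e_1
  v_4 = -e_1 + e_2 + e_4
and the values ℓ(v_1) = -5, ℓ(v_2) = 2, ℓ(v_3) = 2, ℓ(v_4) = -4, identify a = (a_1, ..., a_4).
a = (2, -3, 3, 1)

Write a = (a_1, ..., a_4) in the standard basis. For each basis vector v_i, ℓ(v_i) = <v_i, a> is a linear equation in the a_j's. Collect the n equations into a matrix system V a = ℓ, where row i of V is v_i (expressed in the standard basis). Since V is invertible (lower-triangular with 1s on the diagonal, up to permutation), solve by back-substitution:
  V =
[[-1, 1, 0, 0],
 [1, 1, 1, 0],
 [1, 0, 0, 0],
 [-1, 1, 0, 1]]
  V a = (-5, 2, 2, -4)
Solving gives a = (2, -3, 3, 1).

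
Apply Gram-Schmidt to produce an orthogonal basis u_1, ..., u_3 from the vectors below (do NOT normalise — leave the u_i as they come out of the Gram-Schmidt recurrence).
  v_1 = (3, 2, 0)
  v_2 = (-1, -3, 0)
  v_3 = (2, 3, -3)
Orthogonal basis:
  u_1 = (3, 2, 0)
  u_2 = (14/13, -21/13, 0)
  u_3 = (0, 0, -3)

Apply the Gram-Schmidt recurrence
  u_1 = v_1
  u_i = v_i − Σ_{j<i} ((v_i · u_j) / (u_j · u_j)) · u_j.

Step by step this gives:
  u_1 = (3, 2, 0)
  u_2 = (14/13, -21/13, 0)
  u_3 = (0, 0, -3)

Orthogonality check:
  u_2 · u_1 = 0 (should be 0)
  u_3 · u_1 = 0 (should be 0)
  u_3 · u_2 = 0 (should be 0)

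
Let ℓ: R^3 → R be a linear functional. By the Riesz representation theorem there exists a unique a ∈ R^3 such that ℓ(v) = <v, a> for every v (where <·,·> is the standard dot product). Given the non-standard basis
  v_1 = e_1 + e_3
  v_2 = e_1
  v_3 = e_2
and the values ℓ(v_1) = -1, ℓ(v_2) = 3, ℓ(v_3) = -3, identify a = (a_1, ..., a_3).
a = (3, -3, -4)

Write a = (a_1, ..., a_3) in the standard basis. For each basis vector v_i, ℓ(v_i) = <v_i, a> is a linear equation in the a_j's. Collect the n equations into a matrix system V a = ℓ, where row i of V is v_i (expressed in the standard basis). Since V is invertible (lower-triangular with 1s on the diagonal, up to permutation), solve by back-substitution:
  V =
[[1, 0, 1],
 [1, 0, 0],
 [0, 1, 0]]
  V a = (-1, 3, -3)
Solving gives a = (3, -3, -4).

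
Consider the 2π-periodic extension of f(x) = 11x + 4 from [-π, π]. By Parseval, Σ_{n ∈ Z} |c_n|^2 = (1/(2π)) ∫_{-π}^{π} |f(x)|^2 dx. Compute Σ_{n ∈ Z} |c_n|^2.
Σ |c_n|^2 = 121π^2/3 + 16

Expand and integrate term by term over [-π, π]:
  ∫ (11x)^2 dx = 121·(2π^3/3); ∫ 2·11·(4)·x dx = 0 (odd integrand); ∫ 4^2 dx = 16·2π.
So (1/(2π)) ∫_{-π}^{π} (11x + 4)^2 dx = 121π^2/3 + 16 = 121π^2/3 + 16.
Parseval ⇒ Σ |c_n|^2 = 121π^2/3 + 16.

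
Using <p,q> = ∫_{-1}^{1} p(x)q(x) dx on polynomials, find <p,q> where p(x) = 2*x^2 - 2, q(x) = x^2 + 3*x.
<p,q> = -8/15

Expand the product: p(x)·q(x) = 2*x^4 + 6*x^3 - 2*x^2 - 6*x.
∫_{-1}^{1} of each monomial x^k gives [2/(k+1) if k even, 0 if k odd]. Integrating term-by-term (or equivalently evaluating the antiderivative F(x) = 2*x^5/5 + 3*x^4/2 - 2*x^3/3 - 3*x^2 at the endpoints):
  F(1) − F(−1) = -53/30 − (-37/30) = -8/15.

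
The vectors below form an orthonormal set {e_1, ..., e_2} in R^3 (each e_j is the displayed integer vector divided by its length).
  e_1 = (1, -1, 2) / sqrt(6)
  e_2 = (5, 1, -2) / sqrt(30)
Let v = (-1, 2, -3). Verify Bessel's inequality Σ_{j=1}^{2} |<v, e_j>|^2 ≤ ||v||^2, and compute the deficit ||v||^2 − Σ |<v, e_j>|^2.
Σ |<v, e_j>|^2 = 69/5; ||v||^2 = 14; deficit = 1/5

Write each e_j = u_j / sqrt(<u_j, u_j>) where u_j is the displayed integer vector. Then <v, e_j> = <v, u_j> / sqrt(<u_j, u_j>), so |<v, e_j>|^2 = <v, u_j>^2 / <u_j, u_j>.
Coefficients: <v, e_1> = -9/sqrt(6), <v, e_2> = 3/sqrt(30).
Square and sum: Σ |<v, e_j>|^2 = 69/5.
Compute ||v||^2 = v·v = 14.
Deficit = 14 − 69/5 = 1/5 ≥ 0, confirming Bessel's inequality. (The deficit equals ||v − Σ <v,e_j> e_j||^2, the squared distance from v to span{e_j}.)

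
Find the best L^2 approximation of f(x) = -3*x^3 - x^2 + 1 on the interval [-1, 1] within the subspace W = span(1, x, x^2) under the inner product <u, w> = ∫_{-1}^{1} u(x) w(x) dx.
g(x) = -x^2 - 9*x/5 + 1

The best approximation g ∈ W is the orthogonal projection of f onto W. Writing g = a_0 + a_1 x + a_2 x^2, the coefficients solve the normal equations G · a = b where
  G_{ij} = <φ_i, φ_j> and b_i = <f, φ_i>, with φ_0 = 1, φ_1 = x, φ_2 = x^2.
G =
  [2, 0, 2/3]
  [0, 2/3, 0]
  [2/3, 0, 2/5],
b = (4/3, -6/5, 4/15).
Solving gives a_0 = 1, a_1 = -9/5, a_2 = -1, so
  g(x) = -x^2 - 9*x/5 + 1.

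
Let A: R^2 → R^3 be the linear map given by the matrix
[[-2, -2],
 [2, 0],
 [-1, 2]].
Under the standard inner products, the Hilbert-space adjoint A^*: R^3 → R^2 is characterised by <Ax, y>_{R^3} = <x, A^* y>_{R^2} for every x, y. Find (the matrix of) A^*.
A^* = A^T =
[[-2, 2, -1],
 [-2, 0, 2]]

For real matrices with standard dot products, the defining identity <Ax, y> = <x, A^* y> gives (Ax)^T y = x^T (A^*) y, i.e. x^T A^T y = x^T (A^*) y. Since this holds for all x, y, we must have A^* = A^T. Therefore
A^* =
[[-2, 2, -1],
 [-2, 0, 2]].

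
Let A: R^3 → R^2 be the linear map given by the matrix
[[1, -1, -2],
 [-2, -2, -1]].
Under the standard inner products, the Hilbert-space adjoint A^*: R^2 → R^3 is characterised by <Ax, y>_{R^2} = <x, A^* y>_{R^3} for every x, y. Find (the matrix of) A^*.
A^* = A^T =
[[1, -2],
 [-1, -2],
 [-2, -1]]

For real matrices with standard dot products, the defining identity <Ax, y> = <x, A^* y> gives (Ax)^T y = x^T (A^*) y, i.e. x^T A^T y = x^T (A^*) y. Since this holds for all x, y, we must have A^* = A^T. Therefore
A^* =
[[1, -2],
 [-1, -2],
 [-2, -1]].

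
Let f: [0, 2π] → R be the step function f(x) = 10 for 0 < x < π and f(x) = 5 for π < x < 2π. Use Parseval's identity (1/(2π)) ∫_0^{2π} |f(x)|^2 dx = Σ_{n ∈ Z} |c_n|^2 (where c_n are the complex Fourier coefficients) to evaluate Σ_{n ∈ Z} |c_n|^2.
Σ |c_n|^2 = 125/2

Parseval equates the L^2 energy of f (normalised by 1/(2π)) with the ℓ^2 sum of its Fourier coefficients: (1/(2π)) ∫_0^{2π} |f|^2 = Σ |c_n|^2.
Compute the left side: (1/(2π)) [∫_0^π 10^2 dx + ∫_π^{2π} 5^2 dx] = (1/(2π)) · (100π + 25π) = (100 + 25)/2 = 125/2.
So Σ_{n ∈ Z} |c_n|^2 = 125/2.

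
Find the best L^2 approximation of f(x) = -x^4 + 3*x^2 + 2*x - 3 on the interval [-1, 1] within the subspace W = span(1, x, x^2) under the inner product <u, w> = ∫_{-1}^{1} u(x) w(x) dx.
g(x) = 15*x^2/7 + 2*x - 102/35

The best approximation g ∈ W is the orthogonal projection of f onto W. Writing g = a_0 + a_1 x + a_2 x^2, the coefficients solve the normal equations G · a = b where
  G_{ij} = <φ_i, φ_j> and b_i = <f, φ_i>, with φ_0 = 1, φ_1 = x, φ_2 = x^2.
G =
  [2, 0, 2/3]
  [0, 2/3, 0]
  [2/3, 0, 2/5],
b = (-22/5, 4/3, -38/35).
Solving gives a_0 = -102/35, a_1 = 2, a_2 = 15/7, so
  g(x) = 15*x^2/7 + 2*x - 102/35.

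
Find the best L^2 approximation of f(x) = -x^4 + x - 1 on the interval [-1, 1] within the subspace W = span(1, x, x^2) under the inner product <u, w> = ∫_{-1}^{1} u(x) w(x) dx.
g(x) = -6*x^2/7 + x - 32/35

The best approximation g ∈ W is the orthogonal projection of f onto W. Writing g = a_0 + a_1 x + a_2 x^2, the coefficients solve the normal equations G · a = b where
  G_{ij} = <φ_i, φ_j> and b_i = <f, φ_i>, with φ_0 = 1, φ_1 = x, φ_2 = x^2.
G =
  [2, 0, 2/3]
  [0, 2/3, 0]
  [2/3, 0, 2/5],
b = (-12/5, 2/3, -20/21).
Solving gives a_0 = -32/35, a_1 = 1, a_2 = -6/7, so
  g(x) = -6*x^2/7 + x - 32/35.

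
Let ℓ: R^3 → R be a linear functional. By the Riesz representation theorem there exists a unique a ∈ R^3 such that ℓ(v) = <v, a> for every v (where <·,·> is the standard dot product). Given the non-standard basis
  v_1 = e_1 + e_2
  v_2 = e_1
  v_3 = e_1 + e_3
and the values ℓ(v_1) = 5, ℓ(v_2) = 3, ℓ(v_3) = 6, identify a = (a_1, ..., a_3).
a = (3, 2, 3)

Write a = (a_1, ..., a_3) in the standard basis. For each basis vector v_i, ℓ(v_i) = <v_i, a> is a linear equation in the a_j's. Collect the n equations into a matrix system V a = ℓ, where row i of V is v_i (expressed in the standard basis). Since V is invertible (lower-triangular with 1s on the diagonal, up to permutation), solve by back-substitution:
  V =
[[1, 1, 0],
 [1, 0, 0],
 [1, 0, 1]]
  V a = (5, 3, 6)
Solving gives a = (3, 2, 3).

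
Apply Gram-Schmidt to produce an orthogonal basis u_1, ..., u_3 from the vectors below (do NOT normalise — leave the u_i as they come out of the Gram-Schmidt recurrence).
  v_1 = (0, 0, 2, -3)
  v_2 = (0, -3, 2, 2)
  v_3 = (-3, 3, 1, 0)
Orthogonal basis:
  u_1 = (0, 0, 2, -3)
  u_2 = (0, -3, 30/13, 20/13)
  u_3 = (-3, 390/217, 351/217, 234/217)

Apply the Gram-Schmidt recurrence
  u_1 = v_1
  u_i = v_i − Σ_{j<i} ((v_i · u_j) / (u_j · u_j)) · u_j.

Step by step this gives:
  u_1 = (0, 0, 2, -3)
  u_2 = (0, -3, 30/13, 20/13)
  u_3 = (-3, 390/217, 351/217, 234/217)

Orthogonality check:
  u_2 · u_1 = 0 (should be 0)
  u_3 · u_1 = 0 (should be 0)
  u_3 · u_2 = 0 (should be 0)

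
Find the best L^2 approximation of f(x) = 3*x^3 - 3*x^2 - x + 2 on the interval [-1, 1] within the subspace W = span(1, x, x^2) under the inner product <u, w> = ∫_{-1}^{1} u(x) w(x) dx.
g(x) = -3*x^2 + 4*x/5 + 2

The best approximation g ∈ W is the orthogonal projection of f onto W. Writing g = a_0 + a_1 x + a_2 x^2, the coefficients solve the normal equations G · a = b where
  G_{ij} = <φ_i, φ_j> and b_i = <f, φ_i>, with φ_0 = 1, φ_1 = x, φ_2 = x^2.
G =
  [2, 0, 2/3]
  [0, 2/3, 0]
  [2/3, 0, 2/5],
b = (2, 8/15, 2/15).
Solving gives a_0 = 2, a_1 = 4/5, a_2 = -3, so
  g(x) = -3*x^2 + 4*x/5 + 2.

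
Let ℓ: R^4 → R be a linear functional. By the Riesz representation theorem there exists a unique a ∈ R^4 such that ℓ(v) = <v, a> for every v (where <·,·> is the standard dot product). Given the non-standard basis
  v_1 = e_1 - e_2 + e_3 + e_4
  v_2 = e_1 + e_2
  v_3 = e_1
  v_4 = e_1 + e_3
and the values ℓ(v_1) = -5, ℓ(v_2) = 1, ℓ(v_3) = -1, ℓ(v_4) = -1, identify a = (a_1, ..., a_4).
a = (-1, 2, 0, -2)

Write a = (a_1, ..., a_4) in the standard basis. For each basis vector v_i, ℓ(v_i) = <v_i, a> is a linear equation in the a_j's. Collect the n equations into a matrix system V a = ℓ, where row i of V is v_i (expressed in the standard basis). Since V is invertible (lower-triangular with 1s on the diagonal, up to permutation), solve by back-substitution:
  V =
[[1, -1, 1, 1],
 [1, 1, 0, 0],
 [1, 0, 0, 0],
 [1, 0, 1, 0]]
  V a = (-5, 1, -1, -1)
Solving gives a = (-1, 2, 0, -2).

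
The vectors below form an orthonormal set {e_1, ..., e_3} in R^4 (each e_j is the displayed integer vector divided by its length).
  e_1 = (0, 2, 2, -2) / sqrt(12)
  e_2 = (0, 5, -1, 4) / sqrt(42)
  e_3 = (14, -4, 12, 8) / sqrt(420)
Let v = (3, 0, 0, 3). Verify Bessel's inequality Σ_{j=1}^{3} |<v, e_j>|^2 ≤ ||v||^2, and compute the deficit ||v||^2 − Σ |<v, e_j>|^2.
Σ |<v, e_j>|^2 = 84/5; ||v||^2 = 18; deficit = 6/5

Write each e_j = u_j / sqrt(<u_j, u_j>) where u_j is the displayed integer vector. Then <v, e_j> = <v, u_j> / sqrt(<u_j, u_j>), so |<v, e_j>|^2 = <v, u_j>^2 / <u_j, u_j>.
Coefficients: <v, e_1> = -6/sqrt(12), <v, e_2> = 12/sqrt(42), <v, e_3> = 66/sqrt(420).
Square and sum: Σ |<v, e_j>|^2 = 84/5.
Compute ||v||^2 = v·v = 18.
Deficit = 18 − 84/5 = 6/5 ≥ 0, confirming Bessel's inequality. (The deficit equals ||v − Σ <v,e_j> e_j||^2, the squared distance from v to span{e_j}.)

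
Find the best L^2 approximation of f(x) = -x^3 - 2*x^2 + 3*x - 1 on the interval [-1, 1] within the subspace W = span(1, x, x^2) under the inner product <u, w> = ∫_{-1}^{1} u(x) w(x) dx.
g(x) = -2*x^2 + 12*x/5 - 1

The best approximation g ∈ W is the orthogonal projection of f onto W. Writing g = a_0 + a_1 x + a_2 x^2, the coefficients solve the normal equations G · a = b where
  G_{ij} = <φ_i, φ_j> and b_i = <f, φ_i>, with φ_0 = 1, φ_1 = x, φ_2 = x^2.
G =
  [2, 0, 2/3]
  [0, 2/3, 0]
  [2/3, 0, 2/5],
b = (-10/3, 8/5, -22/15).
Solving gives a_0 = -1, a_1 = 12/5, a_2 = -2, so
  g(x) = -2*x^2 + 12*x/5 - 1.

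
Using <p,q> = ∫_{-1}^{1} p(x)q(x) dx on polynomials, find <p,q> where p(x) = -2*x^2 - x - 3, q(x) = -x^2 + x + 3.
<p,q> = -298/15

Expand the product: p(x)·q(x) = 2*x^4 - x^3 - 4*x^2 - 6*x - 9.
∫_{-1}^{1} of each monomial x^k gives [2/(k+1) if k even, 0 if k odd]. Integrating term-by-term (or equivalently evaluating the antiderivative F(x) = 2*x^5/5 - x^4/4 - 4*x^3/3 - 3*x^2 - 9*x at the endpoints):
  F(1) − F(−1) = -791/60 − (401/60) = -298/15.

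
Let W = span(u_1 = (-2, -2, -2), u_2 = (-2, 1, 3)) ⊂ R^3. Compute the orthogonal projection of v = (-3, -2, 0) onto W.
proj_W(v) = (-61/19, -28/19, -6/19)

Set up U = [u_1 | ... | u_2] ∈ R^(3×2). The projector onto W = col(U) is P = U (U^T U)^(-1) U^T.
Compute U^T U =
  [12, -4]
  [-4, 14],
and U^T v = (10, 4).
Solve U^T U · c = U^T v for the coefficients: c = (39/38, 11/19). The projection is proj_W(v) = U c.
Check: (v - proj_W(v)) · u_1 = 0  (should be 0).
Check: (v - proj_W(v)) · u_2 = 0  (should be 0).
Result: proj_W(v) = (-61/19, -28/19, -6/19).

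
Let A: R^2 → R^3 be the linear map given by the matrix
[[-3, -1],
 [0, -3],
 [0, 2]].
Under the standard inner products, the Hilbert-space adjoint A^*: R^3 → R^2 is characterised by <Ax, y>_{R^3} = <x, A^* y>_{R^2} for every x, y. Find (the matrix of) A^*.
A^* = A^T =
[[-3, 0, 0],
 [-1, -3, 2]]

For real matrices with standard dot products, the defining identity <Ax, y> = <x, A^* y> gives (Ax)^T y = x^T (A^*) y, i.e. x^T A^T y = x^T (A^*) y. Since this holds for all x, y, we must have A^* = A^T. Therefore
A^* =
[[-3, 0, 0],
 [-1, -3, 2]].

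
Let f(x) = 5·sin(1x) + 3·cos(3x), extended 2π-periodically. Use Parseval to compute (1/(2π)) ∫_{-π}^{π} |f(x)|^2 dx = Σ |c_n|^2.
Σ |c_n|^2 = 17

Expand |f|^2 and use orthogonality of {sin(nx), cos(mx)} on [-π, π]:
  ∫_{-π}^{π} sin(nx)^2 dx = π, ∫ cos(mx)^2 dx = π, and cross terms integrate to 0.
So ∫_{-π}^{π} f(x)^2 dx = 5^2 · π + 3^2 · π = (25 + 9)π.
Divide by 2π: (25 + 9)/2 = 17.
By Parseval, this equals Σ |c_n|^2.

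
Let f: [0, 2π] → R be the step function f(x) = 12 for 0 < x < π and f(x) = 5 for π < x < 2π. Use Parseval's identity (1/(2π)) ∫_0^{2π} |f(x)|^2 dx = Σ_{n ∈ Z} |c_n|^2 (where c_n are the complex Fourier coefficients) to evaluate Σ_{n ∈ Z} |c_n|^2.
Σ |c_n|^2 = 169/2

Parseval equates the L^2 energy of f (normalised by 1/(2π)) with the ℓ^2 sum of its Fourier coefficients: (1/(2π)) ∫_0^{2π} |f|^2 = Σ |c_n|^2.
Compute the left side: (1/(2π)) [∫_0^π 12^2 dx + ∫_π^{2π} 5^2 dx] = (1/(2π)) · (144π + 25π) = (144 + 25)/2 = 169/2.
So Σ_{n ∈ Z} |c_n|^2 = 169/2.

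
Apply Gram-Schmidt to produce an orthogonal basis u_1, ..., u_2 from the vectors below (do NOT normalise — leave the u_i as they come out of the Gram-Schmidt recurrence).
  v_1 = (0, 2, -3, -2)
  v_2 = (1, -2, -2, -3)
Orthogonal basis:
  u_1 = (0, 2, -3, -2)
  u_2 = (1, -50/17, -10/17, -35/17)

Apply the Gram-Schmidt recurrence
  u_1 = v_1
  u_i = v_i − Σ_{j<i} ((v_i · u_j) / (u_j · u_j)) · u_j.

Step by step this gives:
  u_1 = (0, 2, -3, -2)
  u_2 = (1, -50/17, -10/17, -35/17)

Orthogonality check:
  u_2 · u_1 = 0 (should be 0)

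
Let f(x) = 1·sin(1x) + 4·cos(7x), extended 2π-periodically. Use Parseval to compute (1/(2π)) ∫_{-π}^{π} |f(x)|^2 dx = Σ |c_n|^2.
Σ |c_n|^2 = 17/2

Expand |f|^2 and use orthogonality of {sin(nx), cos(mx)} on [-π, π]:
  ∫_{-π}^{π} sin(nx)^2 dx = π, ∫ cos(mx)^2 dx = π, and cross terms integrate to 0.
So ∫_{-π}^{π} f(x)^2 dx = 1^2 · π + 4^2 · π = (1 + 16)π.
Divide by 2π: (1 + 16)/2 = 17/2.
By Parseval, this equals Σ |c_n|^2.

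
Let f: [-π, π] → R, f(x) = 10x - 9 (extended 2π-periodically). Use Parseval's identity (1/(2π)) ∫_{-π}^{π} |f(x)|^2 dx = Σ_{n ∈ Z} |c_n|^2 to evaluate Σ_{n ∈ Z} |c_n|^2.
Σ |c_n|^2 = 100π^2/3 + 81

Expand and integrate term by term over [-π, π]:
  ∫ (10x)^2 dx = 100·(2π^3/3); ∫ 2·10·(-9)·x dx = 0 (odd integrand); ∫ (-9)^2 dx = 81·2π.
So (1/(2π)) ∫_{-π}^{π} (10x - 9)^2 dx = 100π^2/3 + 81 = 100π^2/3 + 81.
Parseval ⇒ Σ |c_n|^2 = 100π^2/3 + 81.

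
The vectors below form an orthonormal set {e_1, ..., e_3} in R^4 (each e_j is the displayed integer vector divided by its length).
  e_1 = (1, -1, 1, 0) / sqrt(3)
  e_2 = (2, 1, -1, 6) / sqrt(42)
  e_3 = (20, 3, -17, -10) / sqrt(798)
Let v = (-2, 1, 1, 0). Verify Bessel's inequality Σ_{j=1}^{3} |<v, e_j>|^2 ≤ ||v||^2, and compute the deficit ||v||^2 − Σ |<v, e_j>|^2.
Σ |<v, e_j>|^2 = 102/19; ||v||^2 = 6; deficit = 12/19

Write each e_j = u_j / sqrt(<u_j, u_j>) where u_j is the displayed integer vector. Then <v, e_j> = <v, u_j> / sqrt(<u_j, u_j>), so |<v, e_j>|^2 = <v, u_j>^2 / <u_j, u_j>.
Coefficients: <v, e_1> = -2/sqrt(3), <v, e_2> = -4/sqrt(42), <v, e_3> = -54/sqrt(798).
Square and sum: Σ |<v, e_j>|^2 = 102/19.
Compute ||v||^2 = v·v = 6.
Deficit = 6 − 102/19 = 12/19 ≥ 0, confirming Bessel's inequality. (The deficit equals ||v − Σ <v,e_j> e_j||^2, the squared distance from v to span{e_j}.)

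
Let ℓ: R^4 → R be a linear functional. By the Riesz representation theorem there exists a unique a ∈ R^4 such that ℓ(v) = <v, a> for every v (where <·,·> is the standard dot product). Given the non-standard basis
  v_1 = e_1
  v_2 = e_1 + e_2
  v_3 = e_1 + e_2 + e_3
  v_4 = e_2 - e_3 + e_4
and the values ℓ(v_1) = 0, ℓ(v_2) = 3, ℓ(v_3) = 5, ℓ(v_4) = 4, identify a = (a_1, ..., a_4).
a = (0, 3, 2, 3)

Write a = (a_1, ..., a_4) in the standard basis. For each basis vector v_i, ℓ(v_i) = <v_i, a> is a linear equation in the a_j's. Collect the n equations into a matrix system V a = ℓ, where row i of V is v_i (expressed in the standard basis). Since V is invertible (lower-triangular with 1s on the diagonal, up to permutation), solve by back-substitution:
  V =
[[1, 0, 0, 0],
 [1, 1, 0, 0],
 [1, 1, 1, 0],
 [0, 1, -1, 1]]
  V a = (0, 3, 5, 4)
Solving gives a = (0, 3, 2, 3).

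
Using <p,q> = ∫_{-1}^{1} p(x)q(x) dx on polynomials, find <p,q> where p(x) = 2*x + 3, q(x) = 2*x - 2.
<p,q> = -28/3

Expand the product: p(x)·q(x) = 4*x^2 + 2*x - 6.
∫_{-1}^{1} of each monomial x^k gives [2/(k+1) if k even, 0 if k odd]. Integrating term-by-term (or equivalently evaluating the antiderivative F(x) = 4*x^3/3 + x^2 - 6*x at the endpoints):
  F(1) − F(−1) = -11/3 − (17/3) = -28/3.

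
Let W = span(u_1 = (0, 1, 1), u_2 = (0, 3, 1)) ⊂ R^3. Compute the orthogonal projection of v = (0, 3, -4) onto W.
proj_W(v) = (0, 3, -4)

Set up U = [u_1 | ... | u_2] ∈ R^(3×2). The projector onto W = col(U) is P = U (U^T U)^(-1) U^T.
Compute U^T U =
  [2, 4]
  [4, 10],
and U^T v = (-1, 5).
Solve U^T U · c = U^T v for the coefficients: c = (-15/2, 7/2). The projection is proj_W(v) = U c.
Check: (v - proj_W(v)) · u_1 = 0  (should be 0).
Check: (v - proj_W(v)) · u_2 = 0  (should be 0).
Result: proj_W(v) = (0, 3, -4).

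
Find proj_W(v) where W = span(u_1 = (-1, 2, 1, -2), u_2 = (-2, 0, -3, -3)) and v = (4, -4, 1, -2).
proj_W(v) = (53/65, -86/65, -28/65, 101/65)

Set up U = [u_1 | ... | u_2] ∈ R^(4×2). The projector onto W = col(U) is P = U (U^T U)^(-1) U^T.
Compute U^T U =
  [10, 5]
  [5, 22],
and U^T v = (-7, -5).
Solve U^T U · c = U^T v for the coefficients: c = (-43/65, -1/13). The projection is proj_W(v) = U c.
Check: (v - proj_W(v)) · u_1 = 0  (should be 0).
Check: (v - proj_W(v)) · u_2 = 0  (should be 0).
Result: proj_W(v) = (53/65, -86/65, -28/65, 101/65).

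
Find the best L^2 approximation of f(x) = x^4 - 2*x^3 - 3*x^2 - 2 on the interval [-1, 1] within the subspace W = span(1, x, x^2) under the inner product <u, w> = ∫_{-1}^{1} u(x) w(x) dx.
g(x) = -15*x^2/7 - 6*x/5 - 73/35

The best approximation g ∈ W is the orthogonal projection of f onto W. Writing g = a_0 + a_1 x + a_2 x^2, the coefficients solve the normal equations G · a = b where
  G_{ij} = <φ_i, φ_j> and b_i = <f, φ_i>, with φ_0 = 1, φ_1 = x, φ_2 = x^2.
G =
  [2, 0, 2/3]
  [0, 2/3, 0]
  [2/3, 0, 2/5],
b = (-28/5, -4/5, -236/105).
Solving gives a_0 = -73/35, a_1 = -6/5, a_2 = -15/7, so
  g(x) = -15*x^2/7 - 6*x/5 - 73/35.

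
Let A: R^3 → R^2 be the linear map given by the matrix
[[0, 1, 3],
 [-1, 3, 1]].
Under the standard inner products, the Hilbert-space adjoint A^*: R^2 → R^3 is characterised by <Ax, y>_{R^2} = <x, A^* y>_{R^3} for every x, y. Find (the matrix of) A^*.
A^* = A^T =
[[0, -1],
 [1, 3],
 [3, 1]]

For real matrices with standard dot products, the defining identity <Ax, y> = <x, A^* y> gives (Ax)^T y = x^T (A^*) y, i.e. x^T A^T y = x^T (A^*) y. Since this holds for all x, y, we must have A^* = A^T. Therefore
A^* =
[[0, -1],
 [1, 3],
 [3, 1]].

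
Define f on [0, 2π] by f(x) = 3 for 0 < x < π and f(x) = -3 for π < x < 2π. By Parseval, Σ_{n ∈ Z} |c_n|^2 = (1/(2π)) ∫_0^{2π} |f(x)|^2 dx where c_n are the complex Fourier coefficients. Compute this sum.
Σ |c_n|^2 = 9

Parseval equates the L^2 energy of f (normalised by 1/(2π)) with the ℓ^2 sum of its Fourier coefficients: (1/(2π)) ∫_0^{2π} |f|^2 = Σ |c_n|^2.
Compute the left side: (1/(2π)) [∫_0^π 3^2 dx + ∫_π^{2π} (-3)^2 dx] = (1/(2π)) · (9π + 9π) = (9 + 9)/2 = 9.
So Σ_{n ∈ Z} |c_n|^2 = 9.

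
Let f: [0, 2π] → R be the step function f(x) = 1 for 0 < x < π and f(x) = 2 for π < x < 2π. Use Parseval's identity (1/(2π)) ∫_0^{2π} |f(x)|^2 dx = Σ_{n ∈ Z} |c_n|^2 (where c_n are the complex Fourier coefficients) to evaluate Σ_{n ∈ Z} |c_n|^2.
Σ |c_n|^2 = 5/2

Parseval equates the L^2 energy of f (normalised by 1/(2π)) with the ℓ^2 sum of its Fourier coefficients: (1/(2π)) ∫_0^{2π} |f|^2 = Σ |c_n|^2.
Compute the left side: (1/(2π)) [∫_0^π 1^2 dx + ∫_π^{2π} 2^2 dx] = (1/(2π)) · (1π + 4π) = (1 + 4)/2 = 5/2.
So Σ_{n ∈ Z} |c_n|^2 = 5/2.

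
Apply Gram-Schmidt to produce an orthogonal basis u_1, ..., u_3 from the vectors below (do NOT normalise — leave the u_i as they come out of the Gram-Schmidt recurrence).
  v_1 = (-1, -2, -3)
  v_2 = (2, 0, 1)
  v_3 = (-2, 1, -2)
Orthogonal basis:
  u_1 = (-1, -2, -3)
  u_2 = (23/14, -5/7, -1/14)
  u_3 = (2/5, 1, -4/5)

Apply the Gram-Schmidt recurrence
  u_1 = v_1
  u_i = v_i − Σ_{j<i} ((v_i · u_j) / (u_j · u_j)) · u_j.

Step by step this gives:
  u_1 = (-1, -2, -3)
  u_2 = (23/14, -5/7, -1/14)
  u_3 = (2/5, 1, -4/5)

Orthogonality check:
  u_2 · u_1 = 0 (should be 0)
  u_3 · u_1 = 0 (should be 0)
  u_3 · u_2 = 0 (should be 0)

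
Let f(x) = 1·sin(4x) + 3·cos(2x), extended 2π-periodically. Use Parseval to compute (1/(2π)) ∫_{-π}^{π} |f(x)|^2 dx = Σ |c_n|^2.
Σ |c_n|^2 = 5

Expand |f|^2 and use orthogonality of {sin(nx), cos(mx)} on [-π, π]:
  ∫_{-π}^{π} sin(nx)^2 dx = π, ∫ cos(mx)^2 dx = π, and cross terms integrate to 0.
So ∫_{-π}^{π} f(x)^2 dx = 1^2 · π + 3^2 · π = (1 + 9)π.
Divide by 2π: (1 + 9)/2 = 5.
By Parseval, this equals Σ |c_n|^2.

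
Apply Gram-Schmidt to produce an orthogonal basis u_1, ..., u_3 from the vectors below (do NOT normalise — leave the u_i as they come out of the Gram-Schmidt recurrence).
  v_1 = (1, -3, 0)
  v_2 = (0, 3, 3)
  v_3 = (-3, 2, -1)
Orthogonal basis:
  u_1 = (1, -3, 0)
  u_2 = (9/10, 3/10, 3)
  u_3 = (-18/11, -6/11, 6/11)

Apply the Gram-Schmidt recurrence
  u_1 = v_1
  u_i = v_i − Σ_{j<i} ((v_i · u_j) / (u_j · u_j)) · u_j.

Step by step this gives:
  u_1 = (1, -3, 0)
  u_2 = (9/10, 3/10, 3)
  u_3 = (-18/11, -6/11, 6/11)

Orthogonality check:
  u_2 · u_1 = 0 (should be 0)
  u_3 · u_1 = 0 (should be 0)
  u_3 · u_2 = 0 (should be 0)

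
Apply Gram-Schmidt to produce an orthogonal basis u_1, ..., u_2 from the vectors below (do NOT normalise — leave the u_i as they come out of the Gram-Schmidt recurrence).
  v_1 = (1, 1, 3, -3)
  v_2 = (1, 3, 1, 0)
Orthogonal basis:
  u_1 = (1, 1, 3, -3)
  u_2 = (13/20, 53/20, -1/20, 21/20)

Apply the Gram-Schmidt recurrence
  u_1 = v_1
  u_i = v_i − Σ_{j<i} ((v_i · u_j) / (u_j · u_j)) · u_j.

Step by step this gives:
  u_1 = (1, 1, 3, -3)
  u_2 = (13/20, 53/20, -1/20, 21/20)

Orthogonality check:
  u_2 · u_1 = 0 (should be 0)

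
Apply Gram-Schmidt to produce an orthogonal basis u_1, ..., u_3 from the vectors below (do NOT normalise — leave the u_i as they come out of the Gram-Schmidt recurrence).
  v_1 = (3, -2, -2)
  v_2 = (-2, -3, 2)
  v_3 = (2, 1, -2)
Orthogonal basis:
  u_1 = (3, -2, -2)
  u_2 = (-22/17, -59/17, 26/17)
  u_3 = (-40/273, -8/273, -4/21)

Apply the Gram-Schmidt recurrence
  u_1 = v_1
  u_i = v_i − Σ_{j<i} ((v_i · u_j) / (u_j · u_j)) · u_j.

Step by step this gives:
  u_1 = (3, -2, -2)
  u_2 = (-22/17, -59/17, 26/17)
  u_3 = (-40/273, -8/273, -4/21)

Orthogonality check:
  u_2 · u_1 = 0 (should be 0)
  u_3 · u_1 = 0 (should be 0)
  u_3 · u_2 = 0 (should be 0)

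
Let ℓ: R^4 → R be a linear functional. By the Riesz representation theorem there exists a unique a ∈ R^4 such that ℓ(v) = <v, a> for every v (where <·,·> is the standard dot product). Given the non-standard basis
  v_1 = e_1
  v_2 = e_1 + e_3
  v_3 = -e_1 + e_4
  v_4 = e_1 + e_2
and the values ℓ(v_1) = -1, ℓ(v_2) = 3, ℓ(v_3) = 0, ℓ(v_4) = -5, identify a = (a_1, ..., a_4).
a = (-1, -4, 4, -1)

Write a = (a_1, ..., a_4) in the standard basis. For each basis vector v_i, ℓ(v_i) = <v_i, a> is a linear equation in the a_j's. Collect the n equations into a matrix system V a = ℓ, where row i of V is v_i (expressed in the standard basis). Since V is invertible (lower-triangular with 1s on the diagonal, up to permutation), solve by back-substitution:
  V =
[[1, 0, 0, 0],
 [1, 0, 1, 0],
 [-1, 0, 0, 1],
 [1, 1, 0, 0]]
  V a = (-1, 3, 0, -5)
Solving gives a = (-1, -4, 4, -1).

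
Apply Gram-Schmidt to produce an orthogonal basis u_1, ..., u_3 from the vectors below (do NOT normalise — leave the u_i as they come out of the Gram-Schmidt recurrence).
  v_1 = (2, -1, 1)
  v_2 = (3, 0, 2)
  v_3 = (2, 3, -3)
Orthogonal basis:
  u_1 = (2, -1, 1)
  u_2 = (1/3, 4/3, 2/3)
  u_3 = (16/7, 8/7, -24/7)

Apply the Gram-Schmidt recurrence
  u_1 = v_1
  u_i = v_i − Σ_{j<i} ((v_i · u_j) / (u_j · u_j)) · u_j.

Step by step this gives:
  u_1 = (2, -1, 1)
  u_2 = (1/3, 4/3, 2/3)
  u_3 = (16/7, 8/7, -24/7)

Orthogonality check:
  u_2 · u_1 = 0 (should be 0)
  u_3 · u_1 = 0 (should be 0)
  u_3 · u_2 = 0 (should be 0)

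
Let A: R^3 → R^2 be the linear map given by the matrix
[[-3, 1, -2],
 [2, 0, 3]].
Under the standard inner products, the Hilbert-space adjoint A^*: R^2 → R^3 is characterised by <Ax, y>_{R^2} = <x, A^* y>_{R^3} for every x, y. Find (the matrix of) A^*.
A^* = A^T =
[[-3, 2],
 [1, 0],
 [-2, 3]]

For real matrices with standard dot products, the defining identity <Ax, y> = <x, A^* y> gives (Ax)^T y = x^T (A^*) y, i.e. x^T A^T y = x^T (A^*) y. Since this holds for all x, y, we must have A^* = A^T. Therefore
A^* =
[[-3, 2],
 [1, 0],
 [-2, 3]].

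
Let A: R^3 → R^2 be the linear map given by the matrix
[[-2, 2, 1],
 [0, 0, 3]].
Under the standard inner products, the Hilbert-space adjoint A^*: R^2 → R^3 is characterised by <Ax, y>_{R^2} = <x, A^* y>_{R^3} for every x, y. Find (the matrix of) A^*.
A^* = A^T =
[[-2, 0],
 [2, 0],
 [1, 3]]

For real matrices with standard dot products, the defining identity <Ax, y> = <x, A^* y> gives (Ax)^T y = x^T (A^*) y, i.e. x^T A^T y = x^T (A^*) y. Since this holds for all x, y, we must have A^* = A^T. Therefore
A^* =
[[-2, 0],
 [2, 0],
 [1, 3]].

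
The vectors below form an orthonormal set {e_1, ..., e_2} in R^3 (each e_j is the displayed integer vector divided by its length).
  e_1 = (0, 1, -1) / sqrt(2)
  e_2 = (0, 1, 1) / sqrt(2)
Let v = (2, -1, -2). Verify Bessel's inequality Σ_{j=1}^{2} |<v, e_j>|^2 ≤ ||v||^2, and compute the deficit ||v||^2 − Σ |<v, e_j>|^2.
Σ |<v, e_j>|^2 = 5; ||v||^2 = 9; deficit = 4

Write each e_j = u_j / sqrt(<u_j, u_j>) where u_j is the displayed integer vector. Then <v, e_j> = <v, u_j> / sqrt(<u_j, u_j>), so |<v, e_j>|^2 = <v, u_j>^2 / <u_j, u_j>.
Coefficients: <v, e_1> = 1/sqrt(2), <v, e_2> = -3/sqrt(2).
Square and sum: Σ |<v, e_j>|^2 = 5.
Compute ||v||^2 = v·v = 9.
Deficit = 9 − 5 = 4 ≥ 0, confirming Bessel's inequality. (The deficit equals ||v − Σ <v,e_j> e_j||^2, the squared distance from v to span{e_j}.)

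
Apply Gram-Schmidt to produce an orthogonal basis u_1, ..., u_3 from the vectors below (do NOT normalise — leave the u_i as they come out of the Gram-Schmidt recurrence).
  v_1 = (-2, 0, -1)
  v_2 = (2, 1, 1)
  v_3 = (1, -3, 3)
Orthogonal basis:
  u_1 = (-2, 0, -1)
  u_2 = (0, 1, 0)
  u_3 = (-1, 0, 2)

Apply the Gram-Schmidt recurrence
  u_1 = v_1
  u_i = v_i − Σ_{j<i} ((v_i · u_j) / (u_j · u_j)) · u_j.

Step by step this gives:
  u_1 = (-2, 0, -1)
  u_2 = (0, 1, 0)
  u_3 = (-1, 0, 2)

Orthogonality check:
  u_2 · u_1 = 0 (should be 0)
  u_3 · u_1 = 0 (should be 0)
  u_3 · u_2 = 0 (should be 0)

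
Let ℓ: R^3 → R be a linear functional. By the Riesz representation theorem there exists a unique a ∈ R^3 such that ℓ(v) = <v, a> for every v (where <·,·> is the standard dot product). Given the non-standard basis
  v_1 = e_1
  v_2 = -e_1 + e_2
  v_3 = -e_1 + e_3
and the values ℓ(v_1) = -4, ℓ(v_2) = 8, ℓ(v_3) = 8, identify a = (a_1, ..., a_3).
a = (-4, 4, 4)

Write a = (a_1, ..., a_3) in the standard basis. For each basis vector v_i, ℓ(v_i) = <v_i, a> is a linear equation in the a_j's. Collect the n equations into a matrix system V a = ℓ, where row i of V is v_i (expressed in the standard basis). Since V is invertible (lower-triangular with 1s on the diagonal, up to permutation), solve by back-substitution:
  V =
[[1, 0, 0],
 [-1, 1, 0],
 [-1, 0, 1]]
  V a = (-4, 8, 8)
Solving gives a = (-4, 4, 4).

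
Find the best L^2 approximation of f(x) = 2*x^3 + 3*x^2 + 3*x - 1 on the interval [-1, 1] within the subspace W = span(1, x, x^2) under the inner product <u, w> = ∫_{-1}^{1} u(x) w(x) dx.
g(x) = 3*x^2 + 21*x/5 - 1

The best approximation g ∈ W is the orthogonal projection of f onto W. Writing g = a_0 + a_1 x + a_2 x^2, the coefficients solve the normal equations G · a = b where
  G_{ij} = <φ_i, φ_j> and b_i = <f, φ_i>, with φ_0 = 1, φ_1 = x, φ_2 = x^2.
G =
  [2, 0, 2/3]
  [0, 2/3, 0]
  [2/3, 0, 2/5],
b = (0, 14/5, 8/15).
Solving gives a_0 = -1, a_1 = 21/5, a_2 = 3, so
  g(x) = 3*x^2 + 21*x/5 - 1.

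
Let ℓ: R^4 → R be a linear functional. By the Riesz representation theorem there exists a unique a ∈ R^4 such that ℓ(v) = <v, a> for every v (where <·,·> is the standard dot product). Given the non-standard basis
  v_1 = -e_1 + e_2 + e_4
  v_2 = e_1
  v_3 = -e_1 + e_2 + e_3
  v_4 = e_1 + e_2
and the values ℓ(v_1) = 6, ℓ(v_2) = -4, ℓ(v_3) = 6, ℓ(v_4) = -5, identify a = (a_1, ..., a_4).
a = (-4, -1, 3, 3)

Write a = (a_1, ..., a_4) in the standard basis. For each basis vector v_i, ℓ(v_i) = <v_i, a> is a linear equation in the a_j's. Collect the n equations into a matrix system V a = ℓ, where row i of V is v_i (expressed in the standard basis). Since V is invertible (lower-triangular with 1s on the diagonal, up to permutation), solve by back-substitution:
  V =
[[-1, 1, 0, 1],
 [1, 0, 0, 0],
 [-1, 1, 1, 0],
 [1, 1, 0, 0]]
  V a = (6, -4, 6, -5)
Solving gives a = (-4, -1, 3, 3).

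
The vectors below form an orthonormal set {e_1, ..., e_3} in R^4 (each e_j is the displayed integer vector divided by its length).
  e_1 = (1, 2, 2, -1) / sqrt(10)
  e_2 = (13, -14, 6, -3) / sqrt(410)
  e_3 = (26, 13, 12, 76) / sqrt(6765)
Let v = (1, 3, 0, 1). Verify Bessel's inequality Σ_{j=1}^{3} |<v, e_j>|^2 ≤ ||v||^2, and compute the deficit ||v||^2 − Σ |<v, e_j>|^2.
Σ |<v, e_j>|^2 = 497/55; ||v||^2 = 11; deficit = 108/55

Write each e_j = u_j / sqrt(<u_j, u_j>) where u_j is the displayed integer vector. Then <v, e_j> = <v, u_j> / sqrt(<u_j, u_j>), so |<v, e_j>|^2 = <v, u_j>^2 / <u_j, u_j>.
Coefficients: <v, e_1> = 6/sqrt(10), <v, e_2> = -32/sqrt(410), <v, e_3> = 141/sqrt(6765).
Square and sum: Σ |<v, e_j>|^2 = 497/55.
Compute ||v||^2 = v·v = 11.
Deficit = 11 − 497/55 = 108/55 ≥ 0, confirming Bessel's inequality. (The deficit equals ||v − Σ <v,e_j> e_j||^2, the squared distance from v to span{e_j}.)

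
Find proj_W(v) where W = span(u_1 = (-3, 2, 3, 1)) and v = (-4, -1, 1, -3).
proj_W(v) = (-30/23, 20/23, 30/23, 10/23)

Set up U = [u_1 | ... | u_1] ∈ R^(4×1). The projector onto W = col(U) is P = U (U^T U)^(-1) U^T.
Compute U^T U =
  [23],
and U^T v = (10).
Solve U^T U · c = U^T v for the coefficients: c = (10/23). The projection is proj_W(v) = U c.
Check: (v - proj_W(v)) · u_1 = 0  (should be 0).
Result: proj_W(v) = (-30/23, 20/23, 30/23, 10/23).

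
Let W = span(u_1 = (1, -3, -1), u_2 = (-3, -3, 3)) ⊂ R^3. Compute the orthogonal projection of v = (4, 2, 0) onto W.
proj_W(v) = (2, 2, -2)

Set up U = [u_1 | ... | u_2] ∈ R^(3×2). The projector onto W = col(U) is P = U (U^T U)^(-1) U^T.
Compute U^T U =
  [11, 3]
  [3, 27],
and U^T v = (-2, -18).
Solve U^T U · c = U^T v for the coefficients: c = (0, -2/3). The projection is proj_W(v) = U c.
Check: (v - proj_W(v)) · u_1 = 0  (should be 0).
Check: (v - proj_W(v)) · u_2 = 0  (should be 0).
Result: proj_W(v) = (2, 2, -2).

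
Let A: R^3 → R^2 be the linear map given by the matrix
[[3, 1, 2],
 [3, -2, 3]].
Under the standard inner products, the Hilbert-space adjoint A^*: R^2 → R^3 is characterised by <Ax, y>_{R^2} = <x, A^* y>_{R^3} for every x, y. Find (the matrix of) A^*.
A^* = A^T =
[[3, 3],
 [1, -2],
 [2, 3]]

For real matrices with standard dot products, the defining identity <Ax, y> = <x, A^* y> gives (Ax)^T y = x^T (A^*) y, i.e. x^T A^T y = x^T (A^*) y. Since this holds for all x, y, we must have A^* = A^T. Therefore
A^* =
[[3, 3],
 [1, -2],
 [2, 3]].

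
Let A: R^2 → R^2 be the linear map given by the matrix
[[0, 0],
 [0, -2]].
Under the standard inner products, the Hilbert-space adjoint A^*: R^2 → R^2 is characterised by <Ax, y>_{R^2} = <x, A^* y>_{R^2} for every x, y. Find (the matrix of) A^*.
A^* = A^T =
[[0, 0],
 [0, -2]]

For real matrices with standard dot products, the defining identity <Ax, y> = <x, A^* y> gives (Ax)^T y = x^T (A^*) y, i.e. x^T A^T y = x^T (A^*) y. Since this holds for all x, y, we must have A^* = A^T. Therefore
A^* =
[[0, 0],
 [0, -2]].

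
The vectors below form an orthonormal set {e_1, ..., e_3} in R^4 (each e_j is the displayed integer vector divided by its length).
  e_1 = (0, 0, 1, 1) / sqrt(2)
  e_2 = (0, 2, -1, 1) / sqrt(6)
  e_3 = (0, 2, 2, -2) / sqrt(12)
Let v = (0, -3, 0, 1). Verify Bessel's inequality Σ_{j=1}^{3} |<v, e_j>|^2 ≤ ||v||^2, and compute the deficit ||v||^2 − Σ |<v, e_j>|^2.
Σ |<v, e_j>|^2 = 10; ||v||^2 = 10; deficit = 0

Write each e_j = u_j / sqrt(<u_j, u_j>) where u_j is the displayed integer vector. Then <v, e_j> = <v, u_j> / sqrt(<u_j, u_j>), so |<v, e_j>|^2 = <v, u_j>^2 / <u_j, u_j>.
Coefficients: <v, e_1> = 1/sqrt(2), <v, e_2> = -5/sqrt(6), <v, e_3> = -8/sqrt(12).
Square and sum: Σ |<v, e_j>|^2 = 10.
Compute ||v||^2 = v·v = 10.
Deficit = 10 − 10 = 0 ≥ 0, confirming Bessel's inequality. (The deficit equals ||v − Σ <v,e_j> e_j||^2, the squared distance from v to span{e_j}.)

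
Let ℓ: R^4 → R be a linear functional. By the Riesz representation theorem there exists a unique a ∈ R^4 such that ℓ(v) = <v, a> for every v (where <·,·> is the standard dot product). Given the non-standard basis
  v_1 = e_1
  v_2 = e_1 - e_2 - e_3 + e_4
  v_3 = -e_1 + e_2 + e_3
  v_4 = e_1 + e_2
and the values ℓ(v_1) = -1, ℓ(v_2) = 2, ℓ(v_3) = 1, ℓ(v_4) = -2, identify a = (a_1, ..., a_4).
a = (-1, -1, 1, 3)

Write a = (a_1, ..., a_4) in the standard basis. For each basis vector v_i, ℓ(v_i) = <v_i, a> is a linear equation in the a_j's. Collect the n equations into a matrix system V a = ℓ, where row i of V is v_i (expressed in the standard basis). Since V is invertible (lower-triangular with 1s on the diagonal, up to permutation), solve by back-substitution:
  V =
[[1, 0, 0, 0],
 [1, -1, -1, 1],
 [-1, 1, 1, 0],
 [1, 1, 0, 0]]
  V a = (-1, 2, 1, -2)
Solving gives a = (-1, -1, 1, 3).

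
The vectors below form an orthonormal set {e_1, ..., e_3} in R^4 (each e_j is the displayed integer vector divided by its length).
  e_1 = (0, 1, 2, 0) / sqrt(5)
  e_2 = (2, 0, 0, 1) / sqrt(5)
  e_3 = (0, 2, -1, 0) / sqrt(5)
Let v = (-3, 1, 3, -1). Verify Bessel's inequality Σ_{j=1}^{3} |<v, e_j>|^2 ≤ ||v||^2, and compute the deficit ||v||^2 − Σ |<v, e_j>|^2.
Σ |<v, e_j>|^2 = 99/5; ||v||^2 = 20; deficit = 1/5

Write each e_j = u_j / sqrt(<u_j, u_j>) where u_j is the displayed integer vector. Then <v, e_j> = <v, u_j> / sqrt(<u_j, u_j>), so |<v, e_j>|^2 = <v, u_j>^2 / <u_j, u_j>.
Coefficients: <v, e_1> = 7/sqrt(5), <v, e_2> = -7/sqrt(5), <v, e_3> = -1/sqrt(5).
Square and sum: Σ |<v, e_j>|^2 = 99/5.
Compute ||v||^2 = v·v = 20.
Deficit = 20 − 99/5 = 1/5 ≥ 0, confirming Bessel's inequality. (The deficit equals ||v − Σ <v,e_j> e_j||^2, the squared distance from v to span{e_j}.)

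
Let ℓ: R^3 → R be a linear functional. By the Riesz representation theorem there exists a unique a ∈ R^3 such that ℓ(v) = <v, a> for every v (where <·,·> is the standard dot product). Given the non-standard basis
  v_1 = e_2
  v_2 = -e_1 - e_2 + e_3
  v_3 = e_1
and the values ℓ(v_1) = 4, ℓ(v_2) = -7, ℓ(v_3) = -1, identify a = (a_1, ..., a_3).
a = (-1, 4, -4)

Write a = (a_1, ..., a_3) in the standard basis. For each basis vector v_i, ℓ(v_i) = <v_i, a> is a linear equation in the a_j's. Collect the n equations into a matrix system V a = ℓ, where row i of V is v_i (expressed in the standard basis). Since V is invertible (lower-triangular with 1s on the diagonal, up to permutation), solve by back-substitution:
  V =
[[0, 1, 0],
 [-1, -1, 1],
 [1, 0, 0]]
  V a = (4, -7, -1)
Solving gives a = (-1, 4, -4).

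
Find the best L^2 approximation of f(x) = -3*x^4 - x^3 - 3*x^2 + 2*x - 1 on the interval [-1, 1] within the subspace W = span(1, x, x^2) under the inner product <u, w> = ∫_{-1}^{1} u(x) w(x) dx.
g(x) = -39*x^2/7 + 7*x/5 - 26/35

The best approximation g ∈ W is the orthogonal projection of f onto W. Writing g = a_0 + a_1 x + a_2 x^2, the coefficients solve the normal equations G · a = b where
  G_{ij} = <φ_i, φ_j> and b_i = <f, φ_i>, with φ_0 = 1, φ_1 = x, φ_2 = x^2.
G =
  [2, 0, 2/3]
  [0, 2/3, 0]
  [2/3, 0, 2/5],
b = (-26/5, 14/15, -286/105).
Solving gives a_0 = -26/35, a_1 = 7/5, a_2 = -39/7, so
  g(x) = -39*x^2/7 + 7*x/5 - 26/35.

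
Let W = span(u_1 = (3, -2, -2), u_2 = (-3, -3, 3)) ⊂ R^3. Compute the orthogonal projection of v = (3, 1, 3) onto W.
proj_W(v) = (1/3, 1/3, -1/3)

Set up U = [u_1 | ... | u_2] ∈ R^(3×2). The projector onto W = col(U) is P = U (U^T U)^(-1) U^T.
Compute U^T U =
  [17, -9]
  [-9, 27],
and U^T v = (1, -3).
Solve U^T U · c = U^T v for the coefficients: c = (0, -1/9). The projection is proj_W(v) = U c.
Check: (v - proj_W(v)) · u_1 = 0  (should be 0).
Check: (v - proj_W(v)) · u_2 = 0  (should be 0).
Result: proj_W(v) = (1/3, 1/3, -1/3).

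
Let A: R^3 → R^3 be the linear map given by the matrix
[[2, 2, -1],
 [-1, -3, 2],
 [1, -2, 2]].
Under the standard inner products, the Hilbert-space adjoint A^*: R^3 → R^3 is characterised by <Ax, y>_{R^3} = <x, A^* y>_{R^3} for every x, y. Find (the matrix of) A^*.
A^* = A^T =
[[2, -1, 1],
 [2, -3, -2],
 [-1, 2, 2]]

For real matrices with standard dot products, the defining identity <Ax, y> = <x, A^* y> gives (Ax)^T y = x^T (A^*) y, i.e. x^T A^T y = x^T (A^*) y. Since this holds for all x, y, we must have A^* = A^T. Therefore
A^* =
[[2, -1, 1],
 [2, -3, -2],
 [-1, 2, 2]].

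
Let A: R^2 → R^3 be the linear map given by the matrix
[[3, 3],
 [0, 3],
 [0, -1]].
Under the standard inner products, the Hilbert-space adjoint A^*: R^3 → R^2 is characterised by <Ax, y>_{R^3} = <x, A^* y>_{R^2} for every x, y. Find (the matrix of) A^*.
A^* = A^T =
[[3, 0, 0],
 [3, 3, -1]]

For real matrices with standard dot products, the defining identity <Ax, y> = <x, A^* y> gives (Ax)^T y = x^T (A^*) y, i.e. x^T A^T y = x^T (A^*) y. Since this holds for all x, y, we must have A^* = A^T. Therefore
A^* =
[[3, 0, 0],
 [3, 3, -1]].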